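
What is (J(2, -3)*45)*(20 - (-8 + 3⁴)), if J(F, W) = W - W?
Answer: 0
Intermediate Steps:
J(F, W) = 0
(J(2, -3)*45)*(20 - (-8 + 3⁴)) = (0*45)*(20 - (-8 + 3⁴)) = 0*(20 - (-8 + 81)) = 0*(20 - 1*73) = 0*(20 - 73) = 0*(-53) = 0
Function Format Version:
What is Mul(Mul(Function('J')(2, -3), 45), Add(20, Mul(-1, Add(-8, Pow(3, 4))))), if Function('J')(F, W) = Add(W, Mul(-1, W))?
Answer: 0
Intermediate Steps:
Function('J')(F, W) = 0
Mul(Mul(Function('J')(2, -3), 45), Add(20, Mul(-1, Add(-8, Pow(3, 4))))) = Mul(Mul(0, 45), Add(20, Mul(-1, Add(-8, Pow(3, 4))))) = Mul(0, Add(20, Mul(-1, Add(-8, 81)))) = Mul(0, Add(20, Mul(-1, 73))) = Mul(0, Add(20, -73)) = Mul(0, -53) = 0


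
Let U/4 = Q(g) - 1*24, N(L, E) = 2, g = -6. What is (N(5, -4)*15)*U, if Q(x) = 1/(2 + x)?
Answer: -2910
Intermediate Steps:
U = -97 (U = 4*(1/(2 - 6) - 1*24) = 4*(1/(-4) - 24) = 4*(-¼ - 24) = 4*(-97/4) = -97)
(N(5, -4)*15)*U = (2*15)*(-97) = 30*(-97) = -2910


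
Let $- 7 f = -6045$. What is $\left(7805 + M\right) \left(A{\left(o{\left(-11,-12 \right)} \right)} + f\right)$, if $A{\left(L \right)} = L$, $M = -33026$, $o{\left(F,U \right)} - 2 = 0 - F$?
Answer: $-22108008$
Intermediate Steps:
$o{\left(F,U \right)} = 2 - F$ ($o{\left(F,U \right)} = 2 + \left(0 - F\right) = 2 - F$)
$f = \frac{6045}{7}$ ($f = \left(- \frac{1}{7}\right) \left(-6045\right) = \frac{6045}{7} \approx 863.57$)
$\left(7805 + M\right) \left(A{\left(o{\left(-11,-12 \right)} \right)} + f\right) = \left(7805 - 33026\right) \left(\left(2 - -11\right) + \frac{6045}{7}\right) = - 25221 \left(\left(2 + 11\right) + \frac{6045}{7}\right) = - 25221 \left(13 + \frac{6045}{7}\right) = \left(-25221\right) \frac{6136}{7} = -22108008$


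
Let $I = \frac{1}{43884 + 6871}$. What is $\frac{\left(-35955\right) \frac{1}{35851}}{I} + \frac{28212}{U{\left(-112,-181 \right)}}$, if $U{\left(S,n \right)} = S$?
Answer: $- \frac{51349945803}{1003828} \approx -51154.0$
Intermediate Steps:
$I = \frac{1}{50755} \approx 1.9702 \cdot 10^{-5}$
$\frac{\left(-35955\right) \frac{1}{35851}}{I} + \frac{28212}{U{\left(-112,-181 \right)}} = - \frac{35955}{35851} \frac{1}{\frac{1}{50755}} + \frac{28212}{-112} = \left(-35955\right) \frac{1}{35851} \cdot 50755 + 28212 \left(- \frac{1}{112}\right) = \left(- \frac{35955}{35851}\right) 50755 - \frac{7053}{28} = - \frac{1824896025}{35851} - \frac{7053}{28} = - \frac{51349945803}{1003828}$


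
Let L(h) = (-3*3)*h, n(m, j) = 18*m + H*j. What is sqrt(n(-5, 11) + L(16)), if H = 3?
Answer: I*sqrt(201) ≈ 14.177*I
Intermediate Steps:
n(m, j) = 3*j + 18*m (n(m, j) = 18*m + 3*j = 3*j + 18*m)
L(h) = -9*h
sqrt(n(-5, 11) + L(16)) = sqrt((3*11 + 18*(-5)) - 9*16) = sqrt((33 - 90) - 144) = sqrt(-57 - 144) = sqrt(-201) = I*sqrt(201)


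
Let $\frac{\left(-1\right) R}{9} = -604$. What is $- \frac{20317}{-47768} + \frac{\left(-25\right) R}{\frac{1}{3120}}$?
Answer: $- \frac{20254014123683}{47768} \approx -4.2401 \cdot 10^{8}$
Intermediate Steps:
$R = 5436$ ($R = \left(-9\right) \left(-604\right) = 5436$)
$- \frac{20317}{-47768} + \frac{\left(-25\right) R}{\frac{1}{3120}} = - \frac{20317}{-47768} + \frac{\left(-25\right) 5436}{\frac{1}{3120}} = \left(-20317\right) \left(- \frac{1}{47768}\right) - 135900 \frac{1}{\frac{1}{3120}} = \frac{20317}{47768} - 424008000 = - \frac{20254014123683}{47768}$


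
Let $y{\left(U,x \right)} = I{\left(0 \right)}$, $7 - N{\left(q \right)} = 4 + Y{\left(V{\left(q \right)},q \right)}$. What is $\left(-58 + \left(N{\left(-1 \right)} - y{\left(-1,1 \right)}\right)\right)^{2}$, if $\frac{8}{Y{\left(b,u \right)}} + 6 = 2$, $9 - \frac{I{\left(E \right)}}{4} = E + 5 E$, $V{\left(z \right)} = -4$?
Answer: $7921$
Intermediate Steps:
$I{\left(E \right)} = 36 - 24 E$ ($I{\left(E \right)} = 36 - 4 \left(E + 5 E\right) = 36 - 4 \cdot 6 E = 36 - 24 E$)
$Y{\left(b,u \right)} = -2$ ($Y{\left(b,u \right)} = \frac{8}{-6 + 2} = \frac{8}{-4} = 8 \left(- \frac{1}{4}\right) = -2$)
$N{\left(q \right)} = 5$ ($N{\left(q \right)} = 7 - \left(4 - 2\right) = 7 - 2 = 5$)
$y{\left(U,x \right)} = 36$ ($y{\left(U,x \right)} = 36 - 0 = 36 + 0 = 36$)
$\left(-58 + \left(N{\left(-1 \right)} - y{\left(-1,1 \right)}\right)\right)^{2} = \left(-58 + \left(5 - 36\right)\right)^{2} = \left(-58 - 31\right)^{2} = \left(-89\right)^{2} = 7921$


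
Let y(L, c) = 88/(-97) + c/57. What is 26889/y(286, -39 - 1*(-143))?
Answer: 148669281/5072 ≈ 29312.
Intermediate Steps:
y(L, c) = -88/97 + c/57 (y(L, c) = 88*(-1/97) + c*(1/57) = -88/97 + c/57)
26889/y(286, -39 - 1*(-143)) = 26889/(-88/97 + (-39 - 1*(-143))/57) = 26889/(-88/97 + (-39 + 143)/57) = 26889/(-88/97 + (1/57)*104) = 26889/(-88/97 + 104/57) = 26889/(5072/5529) = 26889*(5529/5072) = 148669281/5072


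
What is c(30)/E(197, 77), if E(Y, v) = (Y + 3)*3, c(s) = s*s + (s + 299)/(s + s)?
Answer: 54329/36000 ≈ 1.5091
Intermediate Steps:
c(s) = s² + (299 + s)/(2*s) (c(s) = s² + (299 + s)/((2*s)) = s² + (299 + s)*(1/(2*s)) = s² + (299 + s)/(2*s))
E(Y, v) = 9 + 3*Y (E(Y, v) = (3 + Y)*3 = 9 + 3*Y)
c(30)/E(197, 77) = ((½)*(299 + 30 + 2*30³)/30)/(9 + 3*197) = ((½)*(1/30)*(299 + 30 + 2*27000))/(9 + 591) = ((½)*(1/30)*(299 + 30 + 54000))/600 = ((½)*(1/30)*54329)*(1/600) = (54329/60)*(1/600) = 54329/36000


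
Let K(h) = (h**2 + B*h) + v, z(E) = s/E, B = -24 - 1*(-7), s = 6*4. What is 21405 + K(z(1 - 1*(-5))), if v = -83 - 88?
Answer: 21182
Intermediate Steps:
s = 24
v = -171
B = -17 (B = -24 + 7 = -17)
z(E) = 24/E
K(h) = -171 + h**2 - 17*h (K(h) = (h**2 - 17*h) - 171 = -171 + h**2 - 17*h)
21405 + K(z(1 - 1*(-5))) = 21405 + (-171 + (24/(1 - 1*(-5)))**2 - 408/(1 - 1*(-5))) = 21405 + (-171 + (24/(1 + 5))**2 - 408/(1 + 5)) = 21405 + (-171 + (24/6)**2 - 408/6) = 21405 + (-171 + (24*(1/6))**2 - 408/6) = 21405 + (-171 + 4**2 - 17*4) = 21405 + (-171 + 16 - 68) = 21405 - 223 = 21182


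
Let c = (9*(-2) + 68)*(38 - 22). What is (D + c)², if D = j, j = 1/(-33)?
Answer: 696907201/1089 ≈ 6.3995e+5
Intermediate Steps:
j = -1/33 ≈ -0.030303
D = -1/33 ≈ -0.030303
c = 800 (c = (-18 + 68)*16 = 50*16 = 800)
(D + c)² = (-1/33 + 800)² = (26399/33)² = 696907201/1089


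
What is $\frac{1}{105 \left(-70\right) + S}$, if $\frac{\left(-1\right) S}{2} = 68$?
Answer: $- \frac{1}{7486} \approx -0.00013358$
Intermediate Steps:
$S = -136$ ($S = \left(-2\right) 68 = -136$)
$\frac{1}{105 \left(-70\right) + S} = \frac{1}{105 \left(-70\right) - 136} = \frac{1}{-7350 - 136} = \frac{1}{-7486} = - \frac{1}{7486}$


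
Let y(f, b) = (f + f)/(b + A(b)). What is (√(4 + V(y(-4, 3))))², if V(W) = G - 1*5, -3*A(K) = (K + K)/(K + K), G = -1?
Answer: -2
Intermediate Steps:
A(K) = -⅓ (A(K) = -(K + K)/(3*(K + K)) = -2*K/(3*(2*K)) = -2*K*1/(2*K)/3 = -⅓*1 = -⅓)
y(f, b) = 2*f/(-⅓ + b) (y(f, b) = (f + f)/(b - ⅓) = (2*f)/(-⅓ + b) = 2*f/(-⅓ + b))
V(W) = -6 (V(W) = -1 - 1*5 = -1 - 5 = -6)
(√(4 + V(y(-4, 3))))² = (√(4 - 6))² = (√(-2))² = (I*√2)² = -2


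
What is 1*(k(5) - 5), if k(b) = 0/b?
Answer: -5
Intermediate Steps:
k(b) = 0
1*(k(5) - 5) = 1*(0 - 5) = 1*(-5) = -5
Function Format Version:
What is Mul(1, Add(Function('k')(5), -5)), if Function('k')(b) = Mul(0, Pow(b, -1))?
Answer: -5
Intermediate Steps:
Function('k')(b) = 0
Mul(1, Add(Function('k')(5), -5)) = Mul(1, Add(0, -5)) = Mul(1, -5) = -5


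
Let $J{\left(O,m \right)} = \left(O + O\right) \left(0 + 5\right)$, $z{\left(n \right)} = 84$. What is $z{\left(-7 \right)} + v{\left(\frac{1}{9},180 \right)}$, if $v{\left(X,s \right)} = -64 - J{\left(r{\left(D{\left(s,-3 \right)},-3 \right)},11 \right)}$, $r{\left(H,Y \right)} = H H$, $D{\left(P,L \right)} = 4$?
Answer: $-140$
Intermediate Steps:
$r{\left(H,Y \right)} = H^{2}$
$J{\left(O,m \right)} = 10 O$ ($J{\left(O,m \right)} = 2 O 5 = 10 O$)
$v{\left(X,s \right)} = -224$ ($v{\left(X,s \right)} = -64 - 10 \cdot 4^{2} = -64 - 10 \cdot 16 = -64 - 160 = -224$)
$z{\left(-7 \right)} + v{\left(\frac{1}{9},180 \right)} = 84 - 224 = -140$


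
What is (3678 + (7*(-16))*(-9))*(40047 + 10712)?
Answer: 237856674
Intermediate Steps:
(3678 + (7*(-16))*(-9))*(40047 + 10712) = (3678 - 112*(-9))*50759 = (3678 + 1008)*50759 = 4686*50759 = 237856674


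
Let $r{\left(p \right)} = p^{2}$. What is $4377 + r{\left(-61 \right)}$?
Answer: $8098$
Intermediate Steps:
$4377 + r{\left(-61 \right)} = 4377 + \left(-61\right)^{2} = 4377 + 3721 = 8098$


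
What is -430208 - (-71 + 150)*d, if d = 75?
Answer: -436133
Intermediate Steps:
-430208 - (-71 + 150)*d = -430208 - (-71 + 150)*75 = -430208 - 79*75 = -430208 - 1*5925 = -430208 - 5925 = -436133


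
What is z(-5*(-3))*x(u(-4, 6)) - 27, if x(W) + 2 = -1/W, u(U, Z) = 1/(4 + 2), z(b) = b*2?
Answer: -267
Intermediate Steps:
z(b) = 2*b
u(U, Z) = ⅙ (u(U, Z) = 1/6 = ⅙)
x(W) = -2 - 1/W
z(-5*(-3))*x(u(-4, 6)) - 27 = (2*(-5*(-3)))*(-2 - 1/⅙) - 27 = (2*15)*(-2 - 1*6) - 27 = 30*(-2 - 6) - 27 = 30*(-8) - 27 = -240 - 27 = -267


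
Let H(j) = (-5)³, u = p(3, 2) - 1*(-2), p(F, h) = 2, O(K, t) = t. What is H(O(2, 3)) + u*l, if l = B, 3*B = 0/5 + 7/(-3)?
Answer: -1153/9 ≈ -128.11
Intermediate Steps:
B = -7/9 (B = (0/5 + 7/(-3))/3 = (0*(⅕) + 7*(-⅓))/3 = (0 - 7/3)/3 = (⅓)*(-7/3) = -7/9 ≈ -0.77778)
u = 4 (u = 2 - 1*(-2) = 2 + 2 = 4)
l = -7/9 ≈ -0.77778
H(j) = -125
H(O(2, 3)) + u*l = -125 + 4*(-7/9) = -125 - 28/9 = -1153/9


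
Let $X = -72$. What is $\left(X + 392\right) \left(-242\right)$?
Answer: $-77440$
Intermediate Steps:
$\left(X + 392\right) \left(-242\right) = \left(-72 + 392\right) \left(-242\right) = 320 \left(-242\right) = -77440$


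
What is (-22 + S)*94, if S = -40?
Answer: -5828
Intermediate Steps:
(-22 + S)*94 = (-22 - 40)*94 = -62*94 = -5828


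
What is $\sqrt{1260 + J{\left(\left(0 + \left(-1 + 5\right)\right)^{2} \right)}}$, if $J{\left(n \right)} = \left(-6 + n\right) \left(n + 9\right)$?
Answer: $\sqrt{1510} \approx 38.859$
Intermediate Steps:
$J{\left(n \right)} = \left(-6 + n\right) \left(9 + n\right)$
$\sqrt{1260 + J{\left(\left(0 + \left(-1 + 5\right)\right)^{2} \right)}} = \sqrt{1260 + \left(-54 + \left(\left(0 + \left(-1 + 5\right)\right)^{2}\right)^{2} + 3 \left(0 + \left(-1 + 5\right)\right)^{2}\right)} = \sqrt{1260 + \left(-54 + \left(\left(0 + 4\right)^{2}\right)^{2} + 3 \left(0 + 4\right)^{2}\right)} = \sqrt{1260 + \left(-54 + \left(4^{2}\right)^{2} + 3 \cdot 4^{2}\right)} = \sqrt{1260 + \left(-54 + 16^{2} + 3 \cdot 16\right)} = \sqrt{1260 + \left(-54 + 256 + 48\right)} = \sqrt{1260 + 250} = \sqrt{1510}$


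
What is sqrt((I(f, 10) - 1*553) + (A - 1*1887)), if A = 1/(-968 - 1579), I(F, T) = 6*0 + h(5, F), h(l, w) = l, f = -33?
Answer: I*sqrt(1755150718)/849 ≈ 49.346*I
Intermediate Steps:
I(F, T) = 5 (I(F, T) = 6*0 + 5 = 0 + 5 = 5)
A = -1/2547 (A = 1/(-2547) = -1/2547 ≈ -0.00039262)
sqrt((I(f, 10) - 1*553) + (A - 1*1887)) = sqrt((5 - 1*553) + (-1/2547 - 1*1887)) = sqrt((5 - 553) + (-1/2547 - 1887)) = sqrt(-548 - 4806190/2547) = sqrt(-6201946/2547) = I*sqrt(1755150718)/849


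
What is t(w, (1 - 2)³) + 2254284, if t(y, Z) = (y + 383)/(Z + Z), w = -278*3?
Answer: 4509019/2 ≈ 2.2545e+6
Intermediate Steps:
w = -834
t(y, Z) = (383 + y)/(2*Z) (t(y, Z) = (383 + y)/((2*Z)) = (383 + y)*(1/(2*Z)) = (383 + y)/(2*Z))
t(w, (1 - 2)³) + 2254284 = (383 - 834)/(2*((1 - 2)³)) + 2254284 = (½)*(-451)/(-1)³ + 2254284 = (½)*(-451)/(-1) + 2254284 = (½)*(-1)*(-451) + 2254284 = 451/2 + 2254284 = 4509019/2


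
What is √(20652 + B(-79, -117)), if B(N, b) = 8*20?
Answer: 22*√43 ≈ 144.26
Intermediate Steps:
B(N, b) = 160
√(20652 + B(-79, -117)) = √(20652 + 160) = √20812 = 22*√43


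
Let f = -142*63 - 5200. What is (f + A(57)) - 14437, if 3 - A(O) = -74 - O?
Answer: -28449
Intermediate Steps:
f = -14146 (f = -8946 - 5200 = -14146)
A(O) = 77 + O (A(O) = 3 - (-74 - O) = 3 + (74 + O) = 77 + O)
(f + A(57)) - 14437 = (-14146 + (77 + 57)) - 14437 = (-14146 + 134) - 14437 = -14012 - 14437 = -28449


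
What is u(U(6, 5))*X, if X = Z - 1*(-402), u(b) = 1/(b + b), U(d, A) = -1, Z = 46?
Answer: -224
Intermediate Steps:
u(b) = 1/(2*b)
X = 448 (X = 46 - 1*(-402) = 46 + 402 = 448)
u(U(6, 5))*X = ((½)/(-1))*448 = ((½)*(-1))*448 = -½*448 = -224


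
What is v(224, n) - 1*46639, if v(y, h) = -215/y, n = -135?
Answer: -10447351/224 ≈ -46640.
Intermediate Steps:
v(224, n) - 1*46639 = -215/224 - 1*46639 = -215*1/224 - 46639 = -215/224 - 46639 = -10447351/224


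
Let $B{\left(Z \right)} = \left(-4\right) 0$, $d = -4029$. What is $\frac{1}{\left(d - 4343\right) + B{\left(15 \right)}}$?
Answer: $- \frac{1}{8372} \approx -0.00011945$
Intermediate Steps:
$B{\left(Z \right)} = 0$
$\frac{1}{\left(d - 4343\right) + B{\left(15 \right)}} = \frac{1}{\left(-4029 - 4343\right) + 0} = \frac{1}{-8372 + 0} = \frac{1}{-8372} = - \frac{1}{8372}$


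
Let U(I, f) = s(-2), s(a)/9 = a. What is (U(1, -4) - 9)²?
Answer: 729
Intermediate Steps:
s(a) = 9*a
U(I, f) = -18 (U(I, f) = 9*(-2) = -18)
(U(1, -4) - 9)² = (-18 - 9)² = (-27)² = 729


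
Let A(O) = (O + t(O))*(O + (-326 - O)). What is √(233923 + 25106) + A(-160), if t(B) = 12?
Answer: 48248 + 3*√28781 ≈ 48757.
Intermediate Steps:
A(O) = -3912 - 326*O (A(O) = (O + 12)*(O + (-326 - O)) = (12 + O)*(-326) = -3912 - 326*O)
√(233923 + 25106) + A(-160) = √(233923 + 25106) + (-3912 - 326*(-160)) = √259029 + (-3912 + 52160) = 3*√28781 + 48248 = 48248 + 3*√28781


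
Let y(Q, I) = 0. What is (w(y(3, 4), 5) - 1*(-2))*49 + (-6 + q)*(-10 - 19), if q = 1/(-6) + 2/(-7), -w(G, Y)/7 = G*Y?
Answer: 11975/42 ≈ 285.12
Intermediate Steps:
w(G, Y) = -7*G*Y
q = -19/42 (q = 1*(-⅙) + 2*(-⅐) = -⅙ - 2/7 = -19/42 ≈ -0.45238)
(w(y(3, 4), 5) - 1*(-2))*49 + (-6 + q)*(-10 - 19) = (-7*0*5 - 1*(-2))*49 + (-6 - 19/42)*(-10 - 19) = (0 + 2)*49 - 271/42*(-29) = 2*49 + 7859/42 = 98 + 7859/42 = 11975/42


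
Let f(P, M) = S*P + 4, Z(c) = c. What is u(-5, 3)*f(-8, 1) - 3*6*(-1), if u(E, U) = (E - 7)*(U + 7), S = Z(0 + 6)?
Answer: 5298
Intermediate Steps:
S = 6 (S = 0 + 6 = 6)
u(E, U) = (-7 + E)*(7 + U)
f(P, M) = 4 + 6*P (f(P, M) = 6*P + 4 = 4 + 6*P)
u(-5, 3)*f(-8, 1) - 3*6*(-1) = (-49 - 7*3 + 7*(-5) - 5*3)*(4 + 6*(-8)) - 3*6*(-1) = (-49 - 21 - 35 - 15)*(4 - 48) - 18*(-1) = -120*(-44) + 18 = 5280 + 18 = 5298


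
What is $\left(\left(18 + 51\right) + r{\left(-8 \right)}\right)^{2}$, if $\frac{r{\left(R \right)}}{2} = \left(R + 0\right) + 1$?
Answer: $3025$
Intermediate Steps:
$r{\left(R \right)} = 2 + 2 R$ ($r{\left(R \right)} = 2 \left(\left(R + 0\right) + 1\right) = 2 \left(R + 1\right) = 2 \left(1 + R\right) = 2 + 2 R$)
$\left(\left(18 + 51\right) + r{\left(-8 \right)}\right)^{2} = \left(\left(18 + 51\right) + \left(2 + 2 \left(-8\right)\right)\right)^{2} = \left(69 + \left(2 - 16\right)\right)^{2} = \left(69 - 14\right)^{2} = 55^{2} = 3025$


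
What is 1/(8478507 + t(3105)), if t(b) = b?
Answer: 1/8481612 ≈ 1.1790e-7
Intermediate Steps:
1/(8478507 + t(3105)) = 1/(8478507 + 3105) = 1/8481612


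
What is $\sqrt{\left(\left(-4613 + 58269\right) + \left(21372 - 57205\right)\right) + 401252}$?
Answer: $5 \sqrt{16763} \approx 647.36$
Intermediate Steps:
$\sqrt{\left(\left(-4613 + 58269\right) + \left(21372 - 57205\right)\right) + 401252} = \sqrt{\left(53656 + \left(21372 - 57205\right)\right) + 401252} = \sqrt{\left(53656 - 35833\right) + 401252} = \sqrt{17823 + 401252} = \sqrt{419075} = 5 \sqrt{16763}$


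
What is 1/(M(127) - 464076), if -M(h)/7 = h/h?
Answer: -1/464083 ≈ -2.1548e-6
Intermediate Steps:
M(h) = -7 (M(h) = -7*h/h = -7*1 = -7)
1/(M(127) - 464076) = 1/(-7 - 464076) = 1/(-464083) = -1/464083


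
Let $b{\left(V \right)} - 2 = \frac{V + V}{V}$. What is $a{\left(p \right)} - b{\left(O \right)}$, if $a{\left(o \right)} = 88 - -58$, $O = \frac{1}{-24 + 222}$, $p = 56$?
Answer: $142$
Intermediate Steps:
$O = \frac{1}{198} \approx 0.0050505$
$b{\left(V \right)} = 4$ ($b{\left(V \right)} = 2 + \frac{V + V}{V} = 2 + \frac{2 V}{V} = 2 + 2 = 4$)
$a{\left(o \right)} = 146$ ($a{\left(o \right)} = 88 + 58 = 146$)
$a{\left(p \right)} - b{\left(O \right)} = 146 - 4 = 142$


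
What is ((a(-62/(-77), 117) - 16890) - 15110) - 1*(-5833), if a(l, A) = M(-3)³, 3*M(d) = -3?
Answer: -26168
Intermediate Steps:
M(d) = -1 (M(d) = (⅓)*(-3) = -1)
a(l, A) = -1 (a(l, A) = (-1)³ = -1)
((a(-62/(-77), 117) - 16890) - 15110) - 1*(-5833) = ((-1 - 16890) - 15110) - 1*(-5833) = (-16891 - 15110) + 5833 = -32001 + 5833 = -26168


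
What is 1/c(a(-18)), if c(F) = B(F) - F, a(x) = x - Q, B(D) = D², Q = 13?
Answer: 1/992 ≈ 0.0010081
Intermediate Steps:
a(x) = -13 + x (a(x) = x - 1*13 = x - 13 = -13 + x)
c(F) = F² - F
1/c(a(-18)) = 1/((-13 - 18)*(-1 + (-13 - 18))) = 1/(-31*(-1 - 31)) = 1/(-31*(-32)) = 1/992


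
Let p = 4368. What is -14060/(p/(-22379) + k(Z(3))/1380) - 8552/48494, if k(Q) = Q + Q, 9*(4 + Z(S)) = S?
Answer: 98090599020436/1398785183 ≈ 70126.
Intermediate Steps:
Z(S) = -4 + S/9
k(Q) = 2*Q
-14060/(p/(-22379) + k(Z(3))/1380) - 8552/48494 = -14060/(4368/(-22379) + (2*(-4 + (⅑)*3))/1380) - 8552/48494 = -14060/(4368*(-1/22379) + (2*(-4 + ⅓))*(1/1380)) - 8552*1/48494 = -14060/(-624/3197 + (2*(-11/3))*(1/1380)) - 4276/24247 = -14060/(-624/3197 - 22/3*1/1380) - 4276/24247 = -14060/(-624/3197 - 11/2070) - 4276/24247 = -14060/(-57689/287730) - 4276/24247 = -14060*(-287730/57689) - 4276/24247 = 4045483800/57689 - 4276/24247 = 98090599020436/1398785183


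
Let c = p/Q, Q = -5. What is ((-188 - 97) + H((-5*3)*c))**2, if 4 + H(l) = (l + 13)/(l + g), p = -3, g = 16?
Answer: 4076361/49 ≈ 83191.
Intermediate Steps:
c = 3/5 (c = -3/(-5) = -3*(-1/5) = 3/5 ≈ 0.60000)
H(l) = -4 + (13 + l)/(16 + l) (H(l) = -4 + (l + 13)/(l + 16) = -4 + (13 + l)/(16 + l))
((-188 - 97) + H((-5*3)*c))**2 = ((-188 - 97) + 3*(-17 - (-5*3)*3/5)/(16 - 5*3*(3/5)))**2 = (-285 + 3*(-17 - (-15)*3/5)/(16 - 15*3/5))**2 = (-285 + 3*(-17 - 1*(-9))/(16 - 9))**2 = (-285 + 3*(-17 + 9)/7)**2 = (-285 + 3*(1/7)*(-8))**2 = (-285 - 24/7)**2 = (-2019/7)**2 = 4076361/49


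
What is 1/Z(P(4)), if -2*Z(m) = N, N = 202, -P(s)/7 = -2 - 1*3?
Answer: -1/101 ≈ -0.0099010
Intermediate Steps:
P(s) = 35 (P(s) = -7*(-2 - 1*3) = -7*(-2 - 3) = -7*(-5) = 35)
Z(m) = -101 (Z(m) = -1/2*202 = -101)
1/Z(P(4)) = 1/(-101) = -1/101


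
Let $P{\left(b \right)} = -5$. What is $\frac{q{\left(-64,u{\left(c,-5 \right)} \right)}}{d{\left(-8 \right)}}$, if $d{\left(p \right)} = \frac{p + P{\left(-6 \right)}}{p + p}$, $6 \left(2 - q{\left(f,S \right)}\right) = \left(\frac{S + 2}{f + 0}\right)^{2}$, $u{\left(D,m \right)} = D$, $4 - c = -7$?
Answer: $\frac{48983}{19968} \approx 2.4531$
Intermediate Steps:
$c = 11$ ($c = 4 - -7 = 4 + 7 = 11$)
$q{\left(f,S \right)} = 2 - \frac{\left(2 + S\right)^{2}}{6 f^{2}}$ ($q{\left(f,S \right)} = 2 - \frac{\left(\frac{S + 2}{f + 0}\right)^{2}}{6} = 2 - \frac{\left(\frac{2 + S}{f}\right)^{2}}{6} = 2 - \frac{\frac{1}{f^{2}} \left(2 + S\right)^{2}}{6} = 2 - \frac{\left(2 + S\right)^{2}}{6 f^{2}}$)
$d{\left(p \right)} = \frac{-5 + p}{2 p}$ ($d{\left(p \right)} = \frac{p - 5}{p + p} = \frac{-5 + p}{2 p}$)
$\frac{q{\left(-64,u{\left(c,-5 \right)} \right)}}{d{\left(-8 \right)}} = \frac{2 - \frac{\left(2 + 11\right)^{2}}{6 \cdot 4096}}{\frac{1}{2} \frac{1}{-8} \left(-5 - 8\right)} = \frac{2 - \frac{13^{2}}{24576}}{\frac{1}{2} \left(- \frac{1}{8}\right) \left(-13\right)} = \frac{2 - \frac{1}{24576} \cdot 169}{\frac{13}{16}} = \left(2 - \frac{169}{24576}\right) \frac{16}{13} = \frac{48983}{24576} \cdot \frac{16}{13} = \frac{48983}{19968}$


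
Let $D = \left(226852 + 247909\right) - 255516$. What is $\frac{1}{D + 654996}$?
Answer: $\frac{1}{874241} \approx 1.1438 \cdot 10^{-6}$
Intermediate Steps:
$D = 219245$ ($D = 474761 - 255516 = 219245$)
$\frac{1}{D + 654996} = \frac{1}{219245 + 654996} = \frac{1}{874241}$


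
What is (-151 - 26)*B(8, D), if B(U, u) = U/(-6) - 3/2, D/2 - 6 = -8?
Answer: 1003/2 ≈ 501.50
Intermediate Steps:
D = -4 (D = 12 + 2*(-8) = 12 - 16 = -4)
B(U, u) = -3/2 - U/6 (B(U, u) = U*(-⅙) - 3*½ = -U/6 - 3/2 = -3/2 - U/6)
(-151 - 26)*B(8, D) = (-151 - 26)*(-3/2 - ⅙*8) = -177*(-3/2 - 4/3) = -177*(-17/6) = 1003/2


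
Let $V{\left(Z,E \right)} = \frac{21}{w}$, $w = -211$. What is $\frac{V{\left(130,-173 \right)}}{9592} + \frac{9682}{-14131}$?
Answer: $- \frac{19595812735}{28599900472} \approx -0.68517$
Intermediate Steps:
$V{\left(Z,E \right)} = - \frac{21}{211}$ ($V{\left(Z,E \right)} = \frac{21}{-211} = 21 \left(- \frac{1}{211}\right) = - \frac{21}{211}$)
$\frac{V{\left(130,-173 \right)}}{9592} + \frac{9682}{-14131} = - \frac{21}{211 \cdot 9592} + \frac{9682}{-14131} = \left(- \frac{21}{211}\right) \frac{1}{9592} + 9682 \left(- \frac{1}{14131}\right) = - \frac{21}{2023912} - \frac{9682}{14131} = - \frac{19595812735}{28599900472}$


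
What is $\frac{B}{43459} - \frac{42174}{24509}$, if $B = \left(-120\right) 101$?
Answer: $- \frac{2129888946}{1065136631} \approx -1.9996$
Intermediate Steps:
$B = -12120$
$\frac{B}{43459} - \frac{42174}{24509} = - \frac{12120}{43459} - \frac{42174}{24509} = - \frac{2129888946}{1065136631}$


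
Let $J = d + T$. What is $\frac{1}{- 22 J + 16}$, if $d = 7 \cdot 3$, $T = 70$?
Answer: $- \frac{1}{1986} \approx -0.00050353$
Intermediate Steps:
$d = 21$
$J = 91$ ($J = 21 + 70 = 91$)
$\frac{1}{- 22 J + 16} = \frac{1}{\left(-22\right) 91 + 16} = \frac{1}{-2002 + 16} = \frac{1}{-1986} = - \frac{1}{1986}$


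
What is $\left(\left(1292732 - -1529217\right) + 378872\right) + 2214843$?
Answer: $5415664$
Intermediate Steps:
$\left(\left(1292732 - -1529217\right) + 378872\right) + 2214843 = \left(\left(1292732 + 1529217\right) + 378872\right) + 2214843 = \left(2821949 + 378872\right) + 2214843 = 3200821 + 2214843 = 5415664$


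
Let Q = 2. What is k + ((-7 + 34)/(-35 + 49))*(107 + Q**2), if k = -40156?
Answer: -559187/14 ≈ -39942.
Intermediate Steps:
k + ((-7 + 34)/(-35 + 49))*(107 + Q**2) = -40156 + ((-7 + 34)/(-35 + 49))*(107 + 2**2) = -40156 + (27/14)*(107 + 4) = -40156 + (27*(1/14))*111 = -40156 + (27/14)*111 = -40156 + 2997/14 = -559187/14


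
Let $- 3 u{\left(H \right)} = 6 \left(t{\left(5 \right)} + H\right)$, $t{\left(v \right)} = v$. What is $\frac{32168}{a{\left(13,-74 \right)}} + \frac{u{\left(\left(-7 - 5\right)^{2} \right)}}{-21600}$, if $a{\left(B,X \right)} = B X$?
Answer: $- \frac{173635531}{5194800} \approx -33.425$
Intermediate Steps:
$u{\left(H \right)} = -10 - 2 H$ ($u{\left(H \right)} = - \frac{6 \left(5 + H\right)}{3} = - \frac{30 + 6 H}{3} = -10 - 2 H$)
$\frac{32168}{a{\left(13,-74 \right)}} + \frac{u{\left(\left(-7 - 5\right)^{2} \right)}}{-21600} = \frac{32168}{13 \left(-74\right)} + \frac{-10 - 2 \left(-7 - 5\right)^{2}}{-21600} = \frac{32168}{-962} + \left(-10 - 2 \left(-12\right)^{2}\right) \left(- \frac{1}{21600}\right) = 32168 \left(- \frac{1}{962}\right) + \left(-10 - 288\right) \left(- \frac{1}{21600}\right) = - \frac{16084}{481} + \left(-10 - 288\right) \left(- \frac{1}{21600}\right) = - \frac{16084}{481} - - \frac{149}{10800} = - \frac{16084}{481} + \frac{149}{10800} = - \frac{173635531}{5194800}$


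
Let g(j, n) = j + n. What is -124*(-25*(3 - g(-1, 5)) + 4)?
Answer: -3596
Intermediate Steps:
-124*(-25*(3 - g(-1, 5)) + 4) = -124*(-25*(3 - (-1 + 5)) + 4) = -124*(-25*(3 - 1*4) + 4) = -124*(-25*(3 - 4) + 4) = -124*(-25*(-1) + 4) = -124*(25 + 4) = -124*29 = -3596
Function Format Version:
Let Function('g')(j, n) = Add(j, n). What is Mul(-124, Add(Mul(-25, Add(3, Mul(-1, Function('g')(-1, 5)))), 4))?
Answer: -3596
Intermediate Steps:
Mul(-124, Add(Mul(-25, Add(3, Mul(-1, Function('g')(-1, 5)))), 4)) = Mul(-124, Add(Mul(-25, Add(3, Mul(-1, Add(-1, 5)))), 4)) = Mul(-124, Add(Mul(-25, Add(3, Mul(-1, 4))), 4)) = Mul(-124, Add(Mul(-25, Add(3, -4)), 4)) = Mul(-124, Add(Mul(-25, -1), 4)) = Mul(-124, Add(25, 4)) = Mul(-124, 29) = -3596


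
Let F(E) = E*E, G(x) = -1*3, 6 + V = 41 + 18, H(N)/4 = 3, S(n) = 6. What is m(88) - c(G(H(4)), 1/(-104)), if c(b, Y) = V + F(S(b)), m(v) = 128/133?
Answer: -11709/133 ≈ -88.038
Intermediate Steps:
m(v) = 128/133 (m(v) = 128*(1/133) = 128/133)
H(N) = 12 (H(N) = 4*3 = 12)
V = 53 (V = -6 + (41 + 18) = -6 + 59 = 53)
G(x) = -3
F(E) = E**2
c(b, Y) = 89 (c(b, Y) = 53 + 6**2 = 53 + 36 = 89)
m(88) - c(G(H(4)), 1/(-104)) = 128/133 - 1*89 = 128/133 - 89 = -11709/133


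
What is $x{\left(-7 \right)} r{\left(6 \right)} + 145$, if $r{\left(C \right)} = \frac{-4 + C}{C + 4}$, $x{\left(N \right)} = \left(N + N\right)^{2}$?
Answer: $\frac{921}{5} \approx 184.2$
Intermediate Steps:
$x{\left(N \right)} = 4 N^{2}$ ($x{\left(N \right)} = \left(2 N\right)^{2} = 4 N^{2}$)
$r{\left(C \right)} = \frac{-4 + C}{4 + C}$
$x{\left(-7 \right)} r{\left(6 \right)} + 145 = 4 \left(-7\right)^{2} \frac{-4 + 6}{4 + 6} + 145 = 4 \cdot 49 \cdot \frac{1}{10} \cdot 2 + 145 = 196 \cdot \frac{1}{10} \cdot 2 + 145 = 196 \cdot \frac{1}{5} + 145 = \frac{196}{5} + 145 = \frac{921}{5}$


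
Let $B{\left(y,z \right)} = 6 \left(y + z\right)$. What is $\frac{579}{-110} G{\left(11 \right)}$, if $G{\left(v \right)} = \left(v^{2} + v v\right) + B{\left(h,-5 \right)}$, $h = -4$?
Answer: $- \frac{54426}{55} \approx -989.56$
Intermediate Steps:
$B{\left(y,z \right)} = 6 y + 6 z$
$G{\left(v \right)} = -54 + 2 v^{2}$ ($G{\left(v \right)} = \left(v^{2} + v v\right) + \left(6 \left(-4\right) + 6 \left(-5\right)\right) = \left(v^{2} + v^{2}\right) - 54 = 2 v^{2} - 54 = -54 + 2 v^{2}$)
$\frac{579}{-110} G{\left(11 \right)} = \frac{579}{-110} \left(-54 + 2 \cdot 11^{2}\right) = 579 \left(- \frac{1}{110}\right) \left(-54 + 2 \cdot 121\right) = - \frac{579 \left(-54 + 242\right)}{110} = \left(- \frac{579}{110}\right) 188 = - \frac{54426}{55}$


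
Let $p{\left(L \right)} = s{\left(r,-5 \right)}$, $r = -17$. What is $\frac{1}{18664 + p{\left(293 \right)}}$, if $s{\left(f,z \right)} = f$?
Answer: $\frac{1}{18647} \approx 5.3628 \cdot 10^{-5}$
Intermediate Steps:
$p{\left(L \right)} = -17$
$\frac{1}{18664 + p{\left(293 \right)}} = \frac{1}{18664 - 17} = \frac{1}{18647}$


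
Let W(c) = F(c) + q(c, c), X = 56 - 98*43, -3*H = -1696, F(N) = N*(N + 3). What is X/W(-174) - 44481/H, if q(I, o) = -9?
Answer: -441812667/5605280 ≈ -78.821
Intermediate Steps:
F(N) = N*(3 + N)
H = 1696/3 (H = -1/3*(-1696) = 1696/3 ≈ 565.33)
X = -4158 (X = 56 - 4214 = -4158)
W(c) = -9 + c*(3 + c) (W(c) = c*(3 + c) - 9 = -9 + c*(3 + c))
X/W(-174) - 44481/H = -4158/(-9 - 174*(3 - 174)) - 44481/1696/3 = -4158/(-9 - 174*(-171)) - 44481*3/1696 = -4158/(-9 + 29754) - 133443/1696 = -4158/29745 - 133443/1696 = -4158*1/29745 - 133443/1696 = -462/3305 - 133443/1696 = -441812667/5605280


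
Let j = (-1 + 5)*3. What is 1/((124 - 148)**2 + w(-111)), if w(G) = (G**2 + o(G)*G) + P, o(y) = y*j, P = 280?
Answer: 1/161029 ≈ 6.2101e-6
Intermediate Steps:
j = 12 (j = 4*3 = 12)
o(y) = 12*y (o(y) = y*12 = 12*y)
w(G) = 280 + 13*G**2 (w(G) = (G**2 + (12*G)*G) + 280 = (G**2 + 12*G**2) + 280 = 13*G**2 + 280 = 280 + 13*G**2)
1/((124 - 148)**2 + w(-111)) = 1/((124 - 148)**2 + (280 + 13*(-111)**2)) = 1/((-24)**2 + (280 + 13*12321)) = 1/(576 + (280 + 160173)) = 1/(576 + 160453) = 1/161029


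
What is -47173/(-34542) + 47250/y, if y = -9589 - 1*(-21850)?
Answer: 736832551/141173154 ≈ 5.2194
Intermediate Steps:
y = 12261 (y = -9589 + 21850 = 12261)
-47173/(-34542) + 47250/y = -47173/(-34542) + 47250/12261 = -47173*(-1/34542) + 47250*(1/12261) = 47173/34542 + 15750/4087 = 736832551/141173154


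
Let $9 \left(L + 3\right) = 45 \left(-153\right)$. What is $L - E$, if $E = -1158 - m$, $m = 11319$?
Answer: $11709$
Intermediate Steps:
$E = -12477$ ($E = -1158 - 11319 = -12477$)
$L = -768$ ($L = -3 + \frac{45 \left(-153\right)}{9} = -3 + \frac{1}{9} \left(-6885\right) = -3 - 765 = -768$)
$L - E = -768 - -12477 = -768 + 12477 = 11709$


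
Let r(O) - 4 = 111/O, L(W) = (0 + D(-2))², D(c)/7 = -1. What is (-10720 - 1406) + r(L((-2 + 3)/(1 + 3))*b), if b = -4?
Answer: -2376023/196 ≈ -12123.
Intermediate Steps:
D(c) = -7 (D(c) = 7*(-1) = -7)
L(W) = 49 (L(W) = (0 - 7)² = (-7)² = 49)
r(O) = 4 + 111/O
(-10720 - 1406) + r(L((-2 + 3)/(1 + 3))*b) = (-10720 - 1406) + (4 + 111/((49*(-4)))) = -12126 + (4 + 111/(-196)) = -12126 + (4 + 111*(-1/196)) = -12126 + (4 - 111/196) = -12126 + 673/196 = -2376023/196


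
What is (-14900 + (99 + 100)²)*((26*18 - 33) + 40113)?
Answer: 1001576148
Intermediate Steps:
(-14900 + (99 + 100)²)*((26*18 - 33) + 40113) = (-14900 + 199²)*((468 - 33) + 40113) = (-14900 + 39601)*(435 + 40113) = 24701*40548 = 1001576148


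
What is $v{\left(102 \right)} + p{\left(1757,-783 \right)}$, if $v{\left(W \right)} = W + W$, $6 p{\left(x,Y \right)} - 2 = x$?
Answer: $\frac{2983}{6} \approx 497.17$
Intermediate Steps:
$p{\left(x,Y \right)} = \frac{1}{3} + \frac{x}{6}$
$v{\left(W \right)} = 2 W$
$v{\left(102 \right)} + p{\left(1757,-783 \right)} = 2 \cdot 102 + \left(\frac{1}{3} + \frac{1}{6} \cdot 1757\right) = 204 + \left(\frac{1}{3} + \frac{1757}{6}\right) = 204 + \frac{1759}{6} = \frac{2983}{6}$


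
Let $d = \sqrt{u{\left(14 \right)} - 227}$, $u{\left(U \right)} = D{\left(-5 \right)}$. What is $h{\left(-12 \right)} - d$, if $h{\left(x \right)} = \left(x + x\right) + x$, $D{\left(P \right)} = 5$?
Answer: $-36 - i \sqrt{222} \approx -36.0 - 14.9 i$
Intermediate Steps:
$h{\left(x \right)} = 3 x$ ($h{\left(x \right)} = 2 x + x = 3 x$)
$u{\left(U \right)} = 5$
$d = i \sqrt{222}$ ($d = \sqrt{5 - 227} = \sqrt{-222} = i \sqrt{222} \approx 14.9 i$)
$h{\left(-12 \right)} - d = 3 \left(-12\right) - i \sqrt{222} = -36 - i \sqrt{222}$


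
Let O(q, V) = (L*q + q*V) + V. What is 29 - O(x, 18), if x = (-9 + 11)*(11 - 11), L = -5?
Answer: 11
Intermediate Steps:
x = 0 (x = 2*0 = 0)
O(q, V) = V - 5*q + V*q (O(q, V) = (-5*q + q*V) + V = (-5*q + V*q) + V = V - 5*q + V*q)
29 - O(x, 18) = 29 - (18 - 5*0 + 18*0) = 29 - (18 + 0 + 0) = 29 - 1*18 = 29 - 18 = 11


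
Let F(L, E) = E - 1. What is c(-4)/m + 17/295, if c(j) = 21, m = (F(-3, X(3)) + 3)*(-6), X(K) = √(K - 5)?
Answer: -1963/1770 + 7*I*√2/12 ≈ -1.109 + 0.82496*I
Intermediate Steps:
X(K) = √(-5 + K)
F(L, E) = -1 + E
m = -12 - 6*I*√2 (m = ((-1 + √(-5 + 3)) + 3)*(-6) = ((-1 + √(-2)) + 3)*(-6) = ((-1 + I*√2) + 3)*(-6) = (2 + I*√2)*(-6) = -12 - 6*I*√2 ≈ -12.0 - 8.4853*I)
c(-4)/m + 17/295 = 21/(-12 - 6*I*√2) + 17/295 = 17/295 + 21/(-12 - 6*I*√2)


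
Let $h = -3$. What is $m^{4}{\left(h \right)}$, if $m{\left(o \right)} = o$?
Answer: $81$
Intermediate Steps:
$m^{4}{\left(h \right)} = \left(-3\right)^{4} = 81$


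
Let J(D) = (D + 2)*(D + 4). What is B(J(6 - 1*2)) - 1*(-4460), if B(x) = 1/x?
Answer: 214081/48 ≈ 4460.0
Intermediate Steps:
J(D) = (2 + D)*(4 + D)
B(J(6 - 1*2)) - 1*(-4460) = 1/(8 + (6 - 1*2)**2 + 6*(6 - 1*2)) - 1*(-4460) = 1/(8 + (6 - 2)**2 + 6*(6 - 2)) + 4460 = 1/(8 + 4**2 + 6*4) + 4460 = 1/(8 + 16 + 24) + 4460 = 1/48 + 4460 = 214081/48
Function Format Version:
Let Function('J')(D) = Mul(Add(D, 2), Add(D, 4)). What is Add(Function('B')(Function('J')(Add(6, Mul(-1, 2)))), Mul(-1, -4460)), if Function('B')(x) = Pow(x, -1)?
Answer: Rational(214081, 48) ≈ 4460.0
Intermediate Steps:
Function('J')(D) = Mul(Add(2, D), Add(4, D))
Add(Function('B')(Function('J')(Add(6, Mul(-1, 2)))), Mul(-1, -4460)) = Add(Pow(Add(8, Pow(Add(6, Mul(-1, 2)), 2), Mul(6, Add(6, Mul(-1, 2)))), -1), Mul(-1, -4460)) = Add(Pow(Add(8, Pow(Add(6, -2), 2), Mul(6, Add(6, -2))), -1), 4460) = Add(Pow(Add(8, Pow(4, 2), Mul(6, 4)), -1), 4460) = Add(Pow(Add(8, 16, 24), -1), 4460) = Add(Pow(48, -1), 4460) = Add(Rational(1, 48), 4460) = Rational(214081, 48)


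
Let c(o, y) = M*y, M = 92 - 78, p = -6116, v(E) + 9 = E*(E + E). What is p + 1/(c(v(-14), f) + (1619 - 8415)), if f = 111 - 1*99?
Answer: -40536849/6628 ≈ -6116.0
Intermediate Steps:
v(E) = -9 + 2*E² (v(E) = -9 + E*(E + E) = -9 + E*(2*E) = -9 + 2*E²)
f = 12 (f = 111 - 99 = 12)
M = 14
c(o, y) = 14*y
p + 1/(c(v(-14), f) + (1619 - 8415)) = -6116 + 1/(14*12 + (1619 - 8415)) = -6116 + 1/(168 - 6796) = -6116 + 1/(-6628) = -6116 - 1/6628 = -40536849/6628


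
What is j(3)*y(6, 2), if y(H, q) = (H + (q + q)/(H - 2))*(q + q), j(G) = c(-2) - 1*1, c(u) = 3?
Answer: 56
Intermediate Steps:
j(G) = 2 (j(G) = 3 - 1*1 = 3 - 1 = 2)
y(H, q) = 2*q*(H + 2*q/(-2 + H)) (y(H, q) = (H + (2*q)/(-2 + H))*(2*q) = (H + 2*q/(-2 + H))*(2*q) = 2*q*(H + 2*q/(-2 + H)))
j(3)*y(6, 2) = 2*(2*2*(6² - 2*6 + 2*2)/(-2 + 6)) = 2*(2*2*(36 - 12 + 4)/4) = 2*(2*2*(¼)*28) = 2*28 = 56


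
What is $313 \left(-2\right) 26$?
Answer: $-16276$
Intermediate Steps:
$313 \left(-2\right) 26 = \left(-626\right) 26 = -16276$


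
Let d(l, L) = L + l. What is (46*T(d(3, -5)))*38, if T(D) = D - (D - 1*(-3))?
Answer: -5244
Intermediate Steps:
T(D) = -3 (T(D) = D - (D + 3) = D - (3 + D) = D + (-3 - D) = -3)
(46*T(d(3, -5)))*38 = (46*(-3))*38 = -138*38 = -5244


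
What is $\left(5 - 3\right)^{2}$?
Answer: $4$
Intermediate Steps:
$\left(5 - 3\right)^{2} = 2^{2} = 4$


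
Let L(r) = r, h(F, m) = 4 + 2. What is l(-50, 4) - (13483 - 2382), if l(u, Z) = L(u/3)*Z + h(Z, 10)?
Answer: -33485/3 ≈ -11162.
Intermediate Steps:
h(F, m) = 6
l(u, Z) = 6 + Z*u/3 (l(u, Z) = (u/3)*Z + 6 = Z*u/3 + 6 = 6 + Z*u/3)
l(-50, 4) - (13483 - 2382) = (6 + (⅓)*4*(-50)) - (13483 - 2382) = (6 - 200/3) - 1*11101 = -182/3 - 11101 = -33485/3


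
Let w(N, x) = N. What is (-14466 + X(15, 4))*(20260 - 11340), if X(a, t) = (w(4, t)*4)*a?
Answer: -126895920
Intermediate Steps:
X(a, t) = 16*a (X(a, t) = (4*4)*a = 16*a)
(-14466 + X(15, 4))*(20260 - 11340) = (-14466 + 16*15)*(20260 - 11340) = (-14466 + 240)*8920 = -14226*8920 = -126895920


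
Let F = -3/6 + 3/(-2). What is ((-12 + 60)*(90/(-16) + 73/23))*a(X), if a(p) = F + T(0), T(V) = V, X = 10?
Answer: 5412/23 ≈ 235.30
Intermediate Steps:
F = -2 (F = -3*⅙ + 3*(-½) = -½ - 3/2 = -2)
a(p) = -2 (a(p) = -2 + 0 = -2)
((-12 + 60)*(90/(-16) + 73/23))*a(X) = ((-12 + 60)*(90/(-16) + 73/23))*(-2) = (48*(90*(-1/16) + 73*(1/23)))*(-2) = (48*(-45/8 + 73/23))*(-2) = (48*(-451/184))*(-2) = -2706/23*(-2) = 5412/23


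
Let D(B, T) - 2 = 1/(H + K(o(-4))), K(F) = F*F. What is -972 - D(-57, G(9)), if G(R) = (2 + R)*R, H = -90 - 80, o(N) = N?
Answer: -149995/154 ≈ -973.99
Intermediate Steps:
K(F) = F**2
H = -170
G(R) = R*(2 + R)
D(B, T) = 307/154 (D(B, T) = 2 + 1/(-170 + (-4)**2) = 2 + 1/(-170 + 16) = 2 + 1/(-154) = 2 - 1/154 = 307/154)
-972 - D(-57, G(9)) = -972 - 1*307/154 = -972 - 307/154 = -149995/154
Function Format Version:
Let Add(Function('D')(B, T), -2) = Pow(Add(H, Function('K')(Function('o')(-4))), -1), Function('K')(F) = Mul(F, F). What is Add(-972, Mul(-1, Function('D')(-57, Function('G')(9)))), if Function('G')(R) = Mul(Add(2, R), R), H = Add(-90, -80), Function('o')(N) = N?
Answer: Rational(-149995, 154) ≈ -973.99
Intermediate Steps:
Function('K')(F) = Pow(F, 2)
H = -170
Function('G')(R) = Mul(R, Add(2, R))
Function('D')(B, T) = Rational(307, 154) (Function('D')(B, T) = Add(2, Pow(Add(-170, Pow(-4, 2)), -1)) = Add(2, Pow(Add(-170, 16), -1)) = Add(2, Pow(-154, -1)) = Add(2, Rational(-1, 154)) = Rational(307, 154))
Add(-972, Mul(-1, Function('D')(-57, Function('G')(9)))) = Add(-972, Mul(-1, Rational(307, 154))) = Add(-972, Rational(-307, 154)) = Rational(-149995, 154)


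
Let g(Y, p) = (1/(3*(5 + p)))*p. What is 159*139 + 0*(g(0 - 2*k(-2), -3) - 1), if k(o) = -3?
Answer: 22101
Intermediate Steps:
g(Y, p) = p/(3*(5 + p)) (g(Y, p) = (1/(3*(5 + p)))*p = p/(3*(5 + p)))
159*139 + 0*(g(0 - 2*k(-2), -3) - 1) = 159*139 + 0*((1/3)*(-3)/(5 - 3) - 1) = 22101 + 0*((1/3)*(-3)/2 - 1) = 22101 + 0*((1/3)*(-3)*(1/2) - 1) = 22101 + 0*(-1/2 - 1) = 22101 + 0*(-3/2) = 22101 + 0 = 22101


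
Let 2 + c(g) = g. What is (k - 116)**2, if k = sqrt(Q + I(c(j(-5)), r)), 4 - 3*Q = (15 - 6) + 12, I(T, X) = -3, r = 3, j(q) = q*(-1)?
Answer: (348 - I*sqrt(78))**2/9 ≈ 13447.0 - 682.99*I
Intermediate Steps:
j(q) = -q
c(g) = -2 + g
Q = -17/3 (Q = 4/3 - ((15 - 6) + 12)/3 = 4/3 - (9 + 12)/3 = 4/3 - 1/3*21 = 4/3 - 7 = -17/3 ≈ -5.6667)
k = I*sqrt(78)/3 (k = sqrt(-17/3 - 3) = sqrt(-26/3) = I*sqrt(78)/3 ≈ 2.9439*I)
(k - 116)**2 = (I*sqrt(78)/3 - 116)**2 = (-116 + I*sqrt(78)/3)**2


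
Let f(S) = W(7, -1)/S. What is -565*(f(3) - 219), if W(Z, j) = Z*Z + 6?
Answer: 340130/3 ≈ 1.1338e+5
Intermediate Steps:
W(Z, j) = 6 + Z² (W(Z, j) = Z² + 6 = 6 + Z²)
f(S) = 55/S (f(S) = (6 + 7²)/S = (6 + 49)/S = 55/S)
-565*(f(3) - 219) = -565*(55/3 - 219) = -565*(-602/3) = 340130/3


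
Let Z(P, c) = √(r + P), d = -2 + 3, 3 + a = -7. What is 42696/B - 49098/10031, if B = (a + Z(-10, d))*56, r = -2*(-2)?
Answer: -40841799/531643 - 5337*I*√6/742 ≈ -76.822 - 17.618*I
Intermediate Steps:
r = 4
a = -10 (a = -3 - 7 = -10)
d = 1
Z(P, c) = √(4 + P)
B = -560 + 56*I*√6 (B = (-10 + √(4 - 10))*56 = (-10 + √(-6))*56 = (-10 + I*√6)*56 = -560 + 56*I*√6 ≈ -560.0 + 137.17*I)
42696/B - 49098/10031 = 42696/(-560 + 56*I*√6) - 49098/10031 = 42696/(-560 + 56*I*√6) - 49098*1/10031 = 42696/(-560 + 56*I*√6) - 7014/1433 = -7014/1433 + 42696/(-560 + 56*I*√6)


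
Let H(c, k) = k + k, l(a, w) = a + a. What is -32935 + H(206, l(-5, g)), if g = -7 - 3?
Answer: -32955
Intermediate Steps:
g = -10
l(a, w) = 2*a
H(c, k) = 2*k
-32935 + H(206, l(-5, g)) = -32935 + 2*(2*(-5)) = -32935 + 2*(-10) = -32935 - 20 = -32955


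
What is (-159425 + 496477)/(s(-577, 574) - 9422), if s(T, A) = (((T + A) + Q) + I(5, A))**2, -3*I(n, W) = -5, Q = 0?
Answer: -1516734/42391 ≈ -35.780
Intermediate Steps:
I(n, W) = 5/3 (I(n, W) = -1/3*(-5) = 5/3)
s(T, A) = (5/3 + A + T)**2 (s(T, A) = (((T + A) + 0) + 5/3)**2 = (((A + T) + 0) + 5/3)**2 = ((A + T) + 5/3)**2 = (5/3 + A + T)**2)
(-159425 + 496477)/(s(-577, 574) - 9422) = (-159425 + 496477)/((5 + 3*574 + 3*(-577))**2/9 - 9422) = 337052/((5 + 1722 - 1731)**2/9 - 9422) = 337052/((1/9)*(-4)**2 - 9422) = 337052/((1/9)*16 - 9422) = 337052/(16/9 - 9422) = 337052/(-84782/9) = 337052*(-9/84782) = -1516734/42391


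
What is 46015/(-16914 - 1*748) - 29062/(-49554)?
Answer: -883467133/437611374 ≈ -2.0188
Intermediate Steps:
46015/(-16914 - 1*748) - 29062/(-49554) = 46015/(-16914 - 748) - 29062*(-1/49554) = 46015/(-17662) + 14531/24777 = 46015*(-1/17662) + 14531/24777 = -46015/17662 + 14531/24777 = -883467133/437611374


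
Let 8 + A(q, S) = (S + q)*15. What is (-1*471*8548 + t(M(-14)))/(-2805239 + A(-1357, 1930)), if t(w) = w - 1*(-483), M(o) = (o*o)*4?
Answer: 4024841/2796652 ≈ 1.4392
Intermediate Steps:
M(o) = 4*o**2 (M(o) = o**2*4 = 4*o**2)
t(w) = 483 + w (t(w) = w + 483 = 483 + w)
A(q, S) = -8 + 15*S + 15*q (A(q, S) = -8 + (S + q)*15 = -8 + (15*S + 15*q) = -8 + 15*S + 15*q)
(-1*471*8548 + t(M(-14)))/(-2805239 + A(-1357, 1930)) = (-1*471*8548 + (483 + 4*(-14)**2))/(-2805239 + (-8 + 15*1930 + 15*(-1357))) = (-471*8548 + (483 + 4*196))/(-2805239 + (-8 + 28950 - 20355)) = (-4026108 + (483 + 784))/(-2805239 + 8587) = (-4026108 + 1267)/(-2796652) = -4024841*(-1/2796652) = 4024841/2796652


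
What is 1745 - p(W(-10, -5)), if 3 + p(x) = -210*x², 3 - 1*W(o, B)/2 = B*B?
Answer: 408308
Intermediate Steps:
W(o, B) = 6 - 2*B² (W(o, B) = 6 - 2*B*B = 6 - 2*B²)
p(x) = -3 - 210*x²
1745 - p(W(-10, -5)) = 1745 - (-3 - 210*(6 - 2*(-5)²)²) = 1745 - (-3 - 210*(6 - 2*25)²) = 1745 - (-3 - 210*(6 - 50)²) = 1745 - (-3 - 210*(-44)²) = 1745 - (-3 - 210*1936) = 1745 - (-3 - 406560) = 1745 - 1*(-406563) = 1745 + 406563 = 408308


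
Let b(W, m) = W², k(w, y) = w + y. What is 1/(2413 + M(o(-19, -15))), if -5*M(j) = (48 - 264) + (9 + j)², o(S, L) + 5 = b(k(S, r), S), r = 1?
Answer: -5/95303 ≈ -5.2464e-5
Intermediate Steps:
o(S, L) = -5 + (1 + S)² (o(S, L) = -5 + (S + 1)² = -5 + (1 + S)²)
M(j) = 216/5 - (9 + j)²/5 (M(j) = -((48 - 264) + (9 + j)²)/5 = -(-216 + (9 + j)²)/5 = 216/5 - (9 + j)²/5)
1/(2413 + M(o(-19, -15))) = 1/(2413 + (216/5 - (9 + (-5 + (1 - 19)²))²/5)) = 1/(2413 + (216/5 - (9 + (-5 + (-18)²))²/5)) = 1/(2413 + (216/5 - (9 + (-5 + 324))²/5)) = 1/(2413 + (216/5 - (9 + 319)²/5)) = 1/(2413 + (216/5 - ⅕*328²)) = 1/(2413 + (216/5 - ⅕*107584)) = 1/(2413 + (216/5 - 107584/5)) = 1/(2413 - 107368/5) = 1/(-95303/5) = -5/95303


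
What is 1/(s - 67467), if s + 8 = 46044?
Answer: -1/21431 ≈ -4.6661e-5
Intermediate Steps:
s = 46036 (s = -8 + 46044 = 46036)
1/(s - 67467) = 1/(46036 - 67467) = 1/(-21431) = -1/21431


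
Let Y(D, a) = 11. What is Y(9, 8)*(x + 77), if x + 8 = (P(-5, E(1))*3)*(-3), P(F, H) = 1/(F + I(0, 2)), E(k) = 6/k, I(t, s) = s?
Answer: 792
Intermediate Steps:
P(F, H) = 1/(2 + F) (P(F, H) = 1/(F + 2) = 1/(2 + F))
x = -5 (x = -8 + (3/(2 - 5))*(-3) = -8 + (3/(-3))*(-3) = -8 - ⅓*3*(-3) = -8 - 1*(-3) = -8 + 3 = -5)
Y(9, 8)*(x + 77) = 11*(-5 + 77) = 11*72 = 792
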